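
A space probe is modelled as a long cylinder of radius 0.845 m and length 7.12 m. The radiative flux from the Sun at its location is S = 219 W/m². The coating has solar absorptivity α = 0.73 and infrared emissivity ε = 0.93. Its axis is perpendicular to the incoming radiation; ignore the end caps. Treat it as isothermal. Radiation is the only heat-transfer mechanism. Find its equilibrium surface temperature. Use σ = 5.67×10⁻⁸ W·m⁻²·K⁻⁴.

T ≈ 176 K

At equilibrium, absorbed power = emitted power.
Absorbing cross-section = 2rL = 12.03 m²; emitting surface = 2πrL = 37.80 m² (ratio π).
αS·A_cross = εσ·A_surf·T⁴  ⇒  T⁴ = αS/(ε·πσ).
T⁴ = 0.730·219/(0.93·π·5.67×10⁻⁸) = 9.651×10⁸ K⁴.
T = (9.651×10⁸)^(1/4).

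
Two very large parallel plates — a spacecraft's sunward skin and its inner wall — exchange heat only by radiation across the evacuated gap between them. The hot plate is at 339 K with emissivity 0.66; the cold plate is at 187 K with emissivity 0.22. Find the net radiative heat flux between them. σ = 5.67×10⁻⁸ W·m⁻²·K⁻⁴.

q ≈ 134 W/m²

For two infinite grey parallel plates, q = σ(T₁⁴ − T₂⁴)/(1/ε₁ + 1/ε₂ − 1).
T₁⁴ − T₂⁴ = 1.321×10¹⁰ − 1.223×10⁹ = 1.198×10¹⁰ K⁴.
1/ε₁ + 1/ε₂ − 1 = 1.515 + 4.545 − 1 = 5.061.
q = 5.67×10⁻⁸ × 1.198×10¹⁰ / 5.061.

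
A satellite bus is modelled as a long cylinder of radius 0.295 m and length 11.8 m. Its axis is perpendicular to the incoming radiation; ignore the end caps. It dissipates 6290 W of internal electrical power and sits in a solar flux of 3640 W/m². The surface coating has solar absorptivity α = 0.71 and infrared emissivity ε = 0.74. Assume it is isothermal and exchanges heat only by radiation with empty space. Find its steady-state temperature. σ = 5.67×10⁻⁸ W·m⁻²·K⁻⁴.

T ≈ 403 K

At steady state, absorbed solar power + internal power = radiated power.
Absorbed: α·S·A_cross = 0.71·3640·6.962 = 17990 W (cross-section 2rL).
Total input = 17990 + 6290 = 24280 W.
Radiated: εσ·A_surf·T⁴ with A_surf = 2πrL = 21.87 m².
T⁴ = 24280/(0.74·5.67×10⁻⁸·21.87) = 2.646×10¹⁰ K⁴.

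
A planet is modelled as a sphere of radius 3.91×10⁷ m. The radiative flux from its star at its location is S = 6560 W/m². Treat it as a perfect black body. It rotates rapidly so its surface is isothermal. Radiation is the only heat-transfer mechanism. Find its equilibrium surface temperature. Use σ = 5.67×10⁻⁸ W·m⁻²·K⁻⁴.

T ≈ 412 K

At equilibrium, absorbed power = emitted power.
Absorbing cross-section = πr² = 4.803×10¹⁵ m²; emitting surface = 4πr² = 1.921×10¹⁶ m² (ratio 4).
S·A_cross = εσ·A_surf·T⁴  ⇒  T⁴ = S/(4σ).
T⁴ = 1.00·6560/(4·5.67×10⁻⁸) = 2.892×10¹⁰ K⁴.
T = (2.892×10¹⁰)^(1/4).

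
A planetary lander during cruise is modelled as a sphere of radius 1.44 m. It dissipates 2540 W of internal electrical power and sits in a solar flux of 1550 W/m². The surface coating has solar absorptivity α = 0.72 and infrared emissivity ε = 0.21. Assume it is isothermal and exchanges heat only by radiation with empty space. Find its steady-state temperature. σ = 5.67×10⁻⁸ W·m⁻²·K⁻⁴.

T ≈ 422 K

At steady state, absorbed solar power + internal power = radiated power.
Absorbed: α·S·A_cross = 0.72·1550·6.514 = 7270 W (cross-section πr²).
Total input = 7270 + 2540 = 9810 W.
Radiated: εσ·A_surf·T⁴ with A_surf = 4πr² = 26.06 m².
T⁴ = 9810/(0.21·5.67×10⁻⁸·26.06) = 3.162×10¹⁰ K⁴.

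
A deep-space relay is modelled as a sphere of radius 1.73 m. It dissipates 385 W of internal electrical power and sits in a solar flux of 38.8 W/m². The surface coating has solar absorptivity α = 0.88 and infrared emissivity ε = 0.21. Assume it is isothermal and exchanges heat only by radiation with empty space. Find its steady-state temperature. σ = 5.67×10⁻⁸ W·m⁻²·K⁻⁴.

At steady state, absorbed solar power + internal power = radiated power.
Absorbed: α·S·A_cross = 0.88·38.8·9.402 = 321.0 W (cross-section πr²).
Total input = 321.0 + 385 = 706.0 W.
Radiated: εσ·A_surf·T⁴ with A_surf = 4πr² = 37.61 m².
T⁴ = 706.0/(0.21·5.67×10⁻⁸·37.61) = 1.577×10⁹ K⁴.

T ≈ 199 K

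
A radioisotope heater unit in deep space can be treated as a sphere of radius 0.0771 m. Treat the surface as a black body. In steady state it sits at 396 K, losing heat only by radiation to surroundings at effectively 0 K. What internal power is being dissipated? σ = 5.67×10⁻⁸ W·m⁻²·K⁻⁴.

P ≈ 104 W

Steady state: P = εσA T⁴.
A = 4πr² = 0.07470 m²; T⁴ = (396)⁴ = 2.459×10¹⁰ K⁴.
P = 1.0 × 5.67×10⁻⁸ × 0.07470 × 2.459×10¹⁰.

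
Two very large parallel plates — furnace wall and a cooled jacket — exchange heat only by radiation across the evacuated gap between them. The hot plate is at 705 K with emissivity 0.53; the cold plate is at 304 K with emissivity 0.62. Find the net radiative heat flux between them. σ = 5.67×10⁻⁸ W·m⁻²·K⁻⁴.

q ≈ 5410 W/m²

For two infinite grey parallel plates, q = σ(T₁⁴ − T₂⁴)/(1/ε₁ + 1/ε₂ − 1).
T₁⁴ − T₂⁴ = 2.470×10¹¹ − 8.541×10⁹ = 2.385×10¹¹ K⁴.
1/ε₁ + 1/ε₂ − 1 = 1.887 + 1.613 − 1 = 2.500.
q = 5.67×10⁻⁸ × 2.385×10¹¹ / 2.500.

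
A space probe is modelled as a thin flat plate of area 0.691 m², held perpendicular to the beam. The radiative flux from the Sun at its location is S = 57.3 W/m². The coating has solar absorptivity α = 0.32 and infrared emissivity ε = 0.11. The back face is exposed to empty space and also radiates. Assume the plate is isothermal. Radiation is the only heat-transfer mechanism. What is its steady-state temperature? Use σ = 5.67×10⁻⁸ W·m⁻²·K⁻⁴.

At equilibrium, absorbed power = emitted power.
Absorbing cross-section = A = 0.6910 m²; emitting surface = 2A = 1.382 m² (ratio 2).
αS·A_cross = εσ·A_surf·T⁴  ⇒  T⁴ = αS/(ε·2σ).
T⁴ = 0.320·57.3/(0.11·2·5.67×10⁻⁸) = 1.470×10⁹ K⁴.
T = (1.470×10⁹)^(1/4).

T ≈ 196 K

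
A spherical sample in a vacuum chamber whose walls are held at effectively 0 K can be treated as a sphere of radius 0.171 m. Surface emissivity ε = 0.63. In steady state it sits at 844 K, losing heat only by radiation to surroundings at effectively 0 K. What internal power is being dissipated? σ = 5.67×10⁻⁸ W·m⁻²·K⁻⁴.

P ≈ 6660 W

Steady state: P = εσA T⁴.
A = 4πr² = 0.3675 m²; T⁴ = (844)⁴ = 5.074×10¹¹ K⁴.
P = 0.63 × 5.67×10⁻⁸ × 0.3675 × 5.074×10¹¹.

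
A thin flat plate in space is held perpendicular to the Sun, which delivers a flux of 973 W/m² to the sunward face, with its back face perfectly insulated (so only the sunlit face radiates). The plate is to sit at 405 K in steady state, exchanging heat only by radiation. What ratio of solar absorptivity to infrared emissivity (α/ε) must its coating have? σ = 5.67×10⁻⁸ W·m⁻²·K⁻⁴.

α/ε ≈ 1.57

Balance: αS·A = εσ·1A·T⁴ ⇒ α/ε = σT⁴/S.
α/ε = 5.67×10⁻⁸·(405)⁴/973 = 5.67×10⁻⁸·2.690×10¹⁰/973.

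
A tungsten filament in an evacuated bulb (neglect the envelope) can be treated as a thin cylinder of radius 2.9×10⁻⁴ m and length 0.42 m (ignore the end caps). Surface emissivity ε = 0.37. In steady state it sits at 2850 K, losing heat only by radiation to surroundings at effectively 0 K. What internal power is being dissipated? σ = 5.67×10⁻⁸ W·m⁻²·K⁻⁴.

Steady state: P = εσA T⁴.
A = 2πrL = 7.653×10⁻⁴ m²; T⁴ = (2850)⁴ = 6.598×10¹³ K⁴.
P = 0.37 × 5.67×10⁻⁸ × 7.653×10⁻⁴ × 6.598×10¹³.

P ≈ 1060 W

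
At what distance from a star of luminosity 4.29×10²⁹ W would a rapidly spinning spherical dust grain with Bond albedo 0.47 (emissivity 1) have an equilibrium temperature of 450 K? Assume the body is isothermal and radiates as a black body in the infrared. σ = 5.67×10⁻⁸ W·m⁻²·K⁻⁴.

For an isothermal black-emitting sphere, (1−a)S·πr² = σ·4πr²·T⁴ ⇒ S = 4σT⁴/(1−a).
S = 4·5.67×10⁻⁸·(450)⁴/0.530 = 17550 W/m².
Flux falls as S = L/(4πd²), so d = √(L/(4πS)) = √(4.29×10²⁹/(4π·17550)).

d ≈ 1.39×10¹² m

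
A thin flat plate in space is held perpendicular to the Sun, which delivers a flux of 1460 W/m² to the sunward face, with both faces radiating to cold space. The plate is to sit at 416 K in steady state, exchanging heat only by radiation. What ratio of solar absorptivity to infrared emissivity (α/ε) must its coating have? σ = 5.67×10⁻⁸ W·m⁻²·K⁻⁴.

Balance: αS·A = εσ·2A·T⁴ ⇒ α/ε = 2σT⁴/S.
α/ε = 2·5.67×10⁻⁸·(416)⁴/1460 = 2·5.67×10⁻⁸·2.995×10¹⁰/1460.

α/ε ≈ 2.33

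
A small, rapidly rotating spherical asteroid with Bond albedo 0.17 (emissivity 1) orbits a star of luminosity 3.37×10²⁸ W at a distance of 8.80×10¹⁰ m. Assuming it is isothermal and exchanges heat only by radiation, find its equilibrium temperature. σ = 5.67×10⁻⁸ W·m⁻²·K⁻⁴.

T ≈ 1060 K

First find the stellar flux at distance d: S = L/(4πd²) = 3.37×10²⁸/(4π·(8.80×10¹⁰)²) = 3.463×10⁵ W/m².
For an isothermal sphere, absorbed (1−a)S·πr² = emitted σ·4πr²·T⁴, so T⁴ = (1−a)S/(4σ).
T⁴ = 0.830·3.463×10⁵/(4·5.67×10⁻⁸) = 1.267×10¹² K⁴.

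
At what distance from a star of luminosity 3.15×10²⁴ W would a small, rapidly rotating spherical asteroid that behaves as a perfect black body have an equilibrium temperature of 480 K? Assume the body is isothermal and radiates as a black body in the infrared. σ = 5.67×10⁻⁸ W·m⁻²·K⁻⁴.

d ≈ 4.56×10⁹ m

For an isothermal black-emitting sphere, (1−a)S·πr² = σ·4πr²·T⁴ ⇒ S = 4σT⁴/(1−a).
S = 4·5.67×10⁻⁸·(480)⁴/1.00 = 12040 W/m².
Flux falls as S = L/(4πd²), so d = √(L/(4πS)) = √(3.15×10²⁴/(4π·12040)).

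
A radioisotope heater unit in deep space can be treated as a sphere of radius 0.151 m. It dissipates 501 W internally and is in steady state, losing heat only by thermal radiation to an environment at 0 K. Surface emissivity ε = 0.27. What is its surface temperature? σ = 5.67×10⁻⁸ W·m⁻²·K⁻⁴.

T ≈ 581 K

Steady state: internal power = radiated power, P = εσA T⁴.
Radiating area A = 4πr² = 0.2865 m².
T⁴ = P/(εσA) = 501/(0.27·5.67×10⁻⁸·0.2865) = 1.142×10¹¹ K⁴.
T = (1.142×10¹¹)^(1/4).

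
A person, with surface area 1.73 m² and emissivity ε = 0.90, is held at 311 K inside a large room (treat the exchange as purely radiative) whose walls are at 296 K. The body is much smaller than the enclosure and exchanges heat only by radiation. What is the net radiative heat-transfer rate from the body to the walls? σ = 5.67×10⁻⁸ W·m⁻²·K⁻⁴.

For a small grey body in a large enclosure: P_net = εσA(T_body⁴ − T_wall⁴).
A = 1.73 m²; T_body⁴ − T_wall⁴ = 9.355×10⁹ − 7.677×10⁹ = 1.678×10⁹ K⁴.
|P_net| = 0.90·5.67×10⁻⁸·1.730·1.678×10⁹.

P_net ≈ 148 W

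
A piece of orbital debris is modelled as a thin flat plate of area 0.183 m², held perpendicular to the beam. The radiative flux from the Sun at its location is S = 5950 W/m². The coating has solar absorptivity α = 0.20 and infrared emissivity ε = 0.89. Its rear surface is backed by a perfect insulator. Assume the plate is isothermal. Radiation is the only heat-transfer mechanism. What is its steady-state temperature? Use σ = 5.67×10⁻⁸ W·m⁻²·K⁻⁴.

At equilibrium, absorbed power = emitted power.
Absorbing cross-section = A = 0.1830 m²; emitting surface = A = 0.1830 m² (ratio 1).
αS·A_cross = εσ·A_surf·T⁴  ⇒  T⁴ = αS/(ε·1σ).
T⁴ = 0.200·5950/(0.89·1·5.67×10⁻⁸) = 2.358×10¹⁰ K⁴.
T = (2.358×10¹⁰)^(1/4).

T ≈ 392 K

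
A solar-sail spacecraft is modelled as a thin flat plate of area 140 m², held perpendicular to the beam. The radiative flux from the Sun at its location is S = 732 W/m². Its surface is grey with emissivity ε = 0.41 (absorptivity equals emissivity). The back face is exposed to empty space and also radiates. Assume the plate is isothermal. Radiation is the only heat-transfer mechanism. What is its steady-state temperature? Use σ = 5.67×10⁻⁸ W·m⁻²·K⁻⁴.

At equilibrium, absorbed power = emitted power.
Absorbing cross-section = A = 140.0 m²; emitting surface = 2A = 280.0 m² (ratio 2).
εS·A_cross = εσ·A_surf·T⁴  ⇒  T⁴ = S/(2σ)   (ε cancels).
T⁴ = 732/(2·5.67×10⁻⁸) = 6.455×10⁹ K⁴.
T = (6.455×10⁹)^(1/4).

T ≈ 283 K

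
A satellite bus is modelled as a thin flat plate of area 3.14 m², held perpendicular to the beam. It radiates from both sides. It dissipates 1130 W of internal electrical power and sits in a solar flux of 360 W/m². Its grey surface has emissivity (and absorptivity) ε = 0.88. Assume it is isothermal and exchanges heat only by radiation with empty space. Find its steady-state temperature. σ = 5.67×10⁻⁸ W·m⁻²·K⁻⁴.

T ≈ 287 K

At steady state, absorbed solar power + internal power = radiated power.
Absorbed: α·S·A_cross = 0.88·360·3.140 = 994.8 W (cross-section A).
Total input = 994.8 + 1130 = 2125 W.
Radiated: εσ·A_surf·T⁴ with A_surf = 2A = 6.280 m².
T⁴ = 2125/(0.88·5.67×10⁻⁸·6.280) = 6.781×10⁹ K⁴.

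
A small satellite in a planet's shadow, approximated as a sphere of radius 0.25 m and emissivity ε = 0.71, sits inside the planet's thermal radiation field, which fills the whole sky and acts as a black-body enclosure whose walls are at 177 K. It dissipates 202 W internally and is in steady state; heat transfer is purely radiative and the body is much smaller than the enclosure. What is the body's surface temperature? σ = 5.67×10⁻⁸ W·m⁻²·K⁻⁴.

For a small grey body in a large enclosure, net radiated power = εσA(T⁴ − T_w⁴).
Steady state: P = εσA(T⁴ − T_w⁴) with A = 4πr² = 0.7854 m².
T⁴ = P/(εσA) + T_w⁴ = 202/(0.71·5.67×10⁻⁸·0.7854) + (177)⁴
    = 6.389×10⁹ + 9.815×10⁸ = 7.370×10⁹ K⁴.

T ≈ 293 K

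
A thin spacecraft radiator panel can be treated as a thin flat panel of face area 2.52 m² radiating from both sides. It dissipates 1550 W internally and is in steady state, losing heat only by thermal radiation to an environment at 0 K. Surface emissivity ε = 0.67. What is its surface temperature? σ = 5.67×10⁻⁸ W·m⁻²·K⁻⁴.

T ≈ 300 K

Steady state: internal power = radiated power, P = εσA T⁴.
Radiating area A = 2·2.52 = 5.040 m².
T⁴ = P/(εσA) = 1550/(0.67·5.67×10⁻⁸·5.040) = 8.095×10⁹ K⁴.
T = (8.095×10⁹)^(1/4).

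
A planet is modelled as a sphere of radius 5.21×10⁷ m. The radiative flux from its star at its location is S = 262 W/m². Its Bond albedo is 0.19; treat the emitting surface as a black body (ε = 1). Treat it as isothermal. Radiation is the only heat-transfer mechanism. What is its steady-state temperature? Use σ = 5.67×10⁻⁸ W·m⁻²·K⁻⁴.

T ≈ 175 K

At equilibrium, absorbed power = emitted power.
Absorbing cross-section = πr² = 8.528×10¹⁵ m²; emitting surface = 4πr² = 3.411×10¹⁶ m² (ratio 4).
(1−a)S·A_cross = εσ·A_surf·T⁴  ⇒  T⁴ = (1−a)S/(4σ).
T⁴ = 0.810·262/(4·5.67×10⁻⁸) = 9.357×10⁸ K⁴.
T = (9.357×10⁸)^(1/4).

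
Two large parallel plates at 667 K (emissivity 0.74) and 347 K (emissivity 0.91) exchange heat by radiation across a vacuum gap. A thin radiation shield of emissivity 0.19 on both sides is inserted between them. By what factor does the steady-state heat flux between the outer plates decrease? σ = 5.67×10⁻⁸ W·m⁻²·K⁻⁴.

factor ≈ 7.57

Without shield: q₀ = σΔ(T⁴)/(1/ε₁+1/ε₂−1) with denominator 1.450.
With shield the two gaps are in series; the resistances add: (1/ε₁+1/ε_s−1)+(1/ε_s+1/ε₂−1) = 5.615+5.362 = 10.98.
Heat-flux ratio q₀/q = 10.98/1.450.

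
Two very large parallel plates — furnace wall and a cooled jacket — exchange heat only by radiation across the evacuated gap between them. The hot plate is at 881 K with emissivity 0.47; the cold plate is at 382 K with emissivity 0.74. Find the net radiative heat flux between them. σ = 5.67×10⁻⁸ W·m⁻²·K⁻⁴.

For two infinite grey parallel plates, q = σ(T₁⁴ − T₂⁴)/(1/ε₁ + 1/ε₂ − 1).
T₁⁴ − T₂⁴ = 6.024×10¹¹ − 2.129×10¹⁰ = 5.811×10¹¹ K⁴.
1/ε₁ + 1/ε₂ − 1 = 2.128 + 1.351 − 1 = 2.479.
q = 5.67×10⁻⁸ × 5.811×10¹¹ / 2.479.

q ≈ 13300 W/m²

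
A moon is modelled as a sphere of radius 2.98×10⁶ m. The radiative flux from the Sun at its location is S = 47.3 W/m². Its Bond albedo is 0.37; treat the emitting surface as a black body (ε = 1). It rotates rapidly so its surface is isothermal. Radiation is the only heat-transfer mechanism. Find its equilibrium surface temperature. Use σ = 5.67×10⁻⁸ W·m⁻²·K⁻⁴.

At equilibrium, absorbed power = emitted power.
Absorbing cross-section = πr² = 2.790×10¹³ m²; emitting surface = 4πr² = 1.116×10¹⁴ m² (ratio 4).
(1−a)S·A_cross = εσ·A_surf·T⁴  ⇒  T⁴ = (1−a)S/(4σ).
T⁴ = 0.630·47.3/(4·5.67×10⁻⁸) = 1.314×10⁸ K⁴.
T = (1.314×10⁸)^(1/4).

T ≈ 107 K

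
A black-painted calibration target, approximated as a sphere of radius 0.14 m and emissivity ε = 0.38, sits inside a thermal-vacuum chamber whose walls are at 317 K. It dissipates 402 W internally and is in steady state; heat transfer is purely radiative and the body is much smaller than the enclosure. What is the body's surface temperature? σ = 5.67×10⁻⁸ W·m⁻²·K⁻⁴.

For a small grey body in a large enclosure, net radiated power = εσA(T⁴ − T_w⁴).
Steady state: P = εσA(T⁴ − T_w⁴) with A = 4πr² = 0.2463 m².
T⁴ = P/(εσA) + T_w⁴ = 402/(0.38·5.67×10⁻⁸·0.2463) + (317)⁴
    = 7.575×10¹⁰ + 1.010×10¹⁰ = 8.585×10¹⁰ K⁴.

T ≈ 541 K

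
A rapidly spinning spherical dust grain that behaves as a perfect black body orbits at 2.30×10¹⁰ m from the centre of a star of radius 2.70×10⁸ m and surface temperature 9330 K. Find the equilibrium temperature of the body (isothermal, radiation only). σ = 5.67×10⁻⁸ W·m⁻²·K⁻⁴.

T ≈ 715 K

The star's surface emits σT_*⁴; at distance d the flux is S = σT_*⁴(R_*/d)².
S = 5.67×10⁻⁸·(9330)⁴·(2.70×10⁸/2.30×10¹⁰)² = 59210 W/m².
For an isothermal sphere T⁴ = (1−a)S/(4σ) = 2.611×10¹¹ K⁴.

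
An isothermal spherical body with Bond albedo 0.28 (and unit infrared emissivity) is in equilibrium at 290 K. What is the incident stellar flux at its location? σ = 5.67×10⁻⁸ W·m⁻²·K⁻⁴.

S ≈ 2230 W/m²

(1−a)S·πr² = σ·4πr²·T⁴ ⇒ S = 4σT⁴/(1−a).
S = 4·5.67×10⁻⁸·7.073×10⁹/0.720.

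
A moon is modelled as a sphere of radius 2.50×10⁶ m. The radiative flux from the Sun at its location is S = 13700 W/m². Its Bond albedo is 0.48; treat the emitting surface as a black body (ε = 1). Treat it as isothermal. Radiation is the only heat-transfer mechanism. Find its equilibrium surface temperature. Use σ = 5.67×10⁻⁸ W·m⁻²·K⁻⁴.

At equilibrium, absorbed power = emitted power.
Absorbing cross-section = πr² = 1.963×10¹³ m²; emitting surface = 4πr² = 7.854×10¹³ m² (ratio 4).
(1−a)S·A_cross = εσ·A_surf·T⁴  ⇒  T⁴ = (1−a)S/(4σ).
T⁴ = 0.520·13700/(4·5.67×10⁻⁸) = 3.141×10¹⁰ K⁴.
T = (3.141×10¹⁰)^(1/4).

T ≈ 421 K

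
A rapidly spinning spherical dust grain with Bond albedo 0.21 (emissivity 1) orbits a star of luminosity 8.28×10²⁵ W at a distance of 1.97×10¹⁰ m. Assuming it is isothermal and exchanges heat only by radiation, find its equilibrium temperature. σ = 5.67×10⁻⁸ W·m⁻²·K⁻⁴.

T ≈ 493 K

First find the stellar flux at distance d: S = L/(4πd²) = 8.28×10²⁵/(4π·(1.97×10¹⁰)²) = 16980 W/m².
For an isothermal sphere, absorbed (1−a)S·πr² = emitted σ·4πr²·T⁴, so T⁴ = (1−a)S/(4σ).
T⁴ = 0.790·16980/(4·5.67×10⁻⁸) = 5.914×10¹⁰ K⁴.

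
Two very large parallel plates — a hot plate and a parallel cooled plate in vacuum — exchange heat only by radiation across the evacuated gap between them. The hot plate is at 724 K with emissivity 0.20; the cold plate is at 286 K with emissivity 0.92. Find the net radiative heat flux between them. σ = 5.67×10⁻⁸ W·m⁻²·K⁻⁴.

q ≈ 2990 W/m²

For two infinite grey parallel plates, q = σ(T₁⁴ − T₂⁴)/(1/ε₁ + 1/ε₂ − 1).
T₁⁴ − T₂⁴ = 2.748×10¹¹ − 6.691×10⁹ = 2.681×10¹¹ K⁴.
1/ε₁ + 1/ε₂ − 1 = 5.000 + 1.087 − 1 = 5.087.
q = 5.67×10⁻⁸ × 2.681×10¹¹ / 5.087.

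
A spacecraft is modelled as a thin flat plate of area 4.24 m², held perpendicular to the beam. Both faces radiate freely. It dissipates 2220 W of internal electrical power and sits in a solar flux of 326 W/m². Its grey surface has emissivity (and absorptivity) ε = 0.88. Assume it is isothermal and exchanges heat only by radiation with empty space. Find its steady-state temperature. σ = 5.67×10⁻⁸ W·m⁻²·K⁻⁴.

T ≈ 300 K

At steady state, absorbed solar power + internal power = radiated power.
Absorbed: α·S·A_cross = 0.88·326·4.240 = 1216 W (cross-section A).
Total input = 1216 + 2220 = 3436 W.
Radiated: εσ·A_surf·T⁴ with A_surf = 2A = 8.480 m².
T⁴ = 3436/(0.88·5.67×10⁻⁸·8.480) = 8.122×10⁹ K⁴.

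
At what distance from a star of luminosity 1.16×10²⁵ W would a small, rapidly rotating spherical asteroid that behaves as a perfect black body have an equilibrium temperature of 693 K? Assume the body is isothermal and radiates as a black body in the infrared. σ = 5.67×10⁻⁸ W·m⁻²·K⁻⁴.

For an isothermal black-emitting sphere, (1−a)S·πr² = σ·4πr²·T⁴ ⇒ S = 4σT⁴/(1−a).
S = 4·5.67×10⁻⁸·(693)⁴/1.00 = 52310 W/m².
Flux falls as S = L/(4πd²), so d = √(L/(4πS)) = √(1.16×10²⁵/(4π·52310)).

d ≈ 4.20×10⁹ m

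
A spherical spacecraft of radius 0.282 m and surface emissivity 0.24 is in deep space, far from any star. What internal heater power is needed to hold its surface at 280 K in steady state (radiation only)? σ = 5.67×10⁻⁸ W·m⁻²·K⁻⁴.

P ≈ 83.6 W

P = εσ·4πr²·T⁴.
4πr² = 0.9993 m²; T⁴ = 6.147×10⁹ K⁴.
P = 0.24·5.67×10⁻⁸·0.9993·6.147×10⁹.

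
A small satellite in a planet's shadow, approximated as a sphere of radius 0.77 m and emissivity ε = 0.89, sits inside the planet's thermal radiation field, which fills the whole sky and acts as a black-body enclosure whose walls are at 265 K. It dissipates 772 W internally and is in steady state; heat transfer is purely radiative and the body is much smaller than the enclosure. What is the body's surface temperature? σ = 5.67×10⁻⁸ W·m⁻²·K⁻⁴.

T ≈ 289 K

For a small grey body in a large enclosure, net radiated power = εσA(T⁴ − T_w⁴).
Steady state: P = εσA(T⁴ − T_w⁴) with A = 4πr² = 7.451 m².
T⁴ = P/(εσA) + T_w⁴ = 772/(0.89·5.67×10⁻⁸·7.451) + (265)⁴
    = 2.053×10⁹ + 4.932×10⁹ = 6.985×10⁹ K⁴.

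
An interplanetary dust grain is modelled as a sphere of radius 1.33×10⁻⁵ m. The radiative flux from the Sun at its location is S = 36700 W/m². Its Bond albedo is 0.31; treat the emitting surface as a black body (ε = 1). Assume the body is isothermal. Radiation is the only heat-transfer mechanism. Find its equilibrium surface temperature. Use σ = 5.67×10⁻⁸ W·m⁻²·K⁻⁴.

At equilibrium, absorbed power = emitted power.
Absorbing cross-section = πr² = 5.557×10⁻¹⁰ m²; emitting surface = 4πr² = 2.223×10⁻⁹ m² (ratio 4).
(1−a)S·A_cross = εσ·A_surf·T⁴  ⇒  T⁴ = (1−a)S/(4σ).
T⁴ = 0.690·36700/(4·5.67×10⁻⁸) = 1.117×10¹¹ K⁴.
T = (1.117×10¹¹)^(1/4).

T ≈ 578 K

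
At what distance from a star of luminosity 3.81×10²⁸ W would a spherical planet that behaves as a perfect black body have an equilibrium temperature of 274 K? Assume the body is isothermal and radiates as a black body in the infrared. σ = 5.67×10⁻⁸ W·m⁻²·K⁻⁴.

For an isothermal black-emitting sphere, (1−a)S·πr² = σ·4πr²·T⁴ ⇒ S = 4σT⁴/(1−a).
S = 4·5.67×10⁻⁸·(274)⁴/1.00 = 1278 W/m².
Flux falls as S = L/(4πd²), so d = √(L/(4πS)) = √(3.81×10²⁸/(4π·1278)).

d ≈ 1.54×10¹² m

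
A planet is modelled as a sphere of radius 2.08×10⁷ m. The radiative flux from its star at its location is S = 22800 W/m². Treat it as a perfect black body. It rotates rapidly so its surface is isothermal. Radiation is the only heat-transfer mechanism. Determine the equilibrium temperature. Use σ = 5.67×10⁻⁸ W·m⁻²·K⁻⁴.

At equilibrium, absorbed power = emitted power.
Absorbing cross-section = πr² = 1.359×10¹⁵ m²; emitting surface = 4πr² = 5.437×10¹⁵ m² (ratio 4).
S·A_cross = εσ·A_surf·T⁴  ⇒  T⁴ = S/(4σ).
T⁴ = 1.00·22800/(4·5.67×10⁻⁸) = 1.005×10¹¹ K⁴.
T = (1.005×10¹¹)^(1/4).

T ≈ 563 K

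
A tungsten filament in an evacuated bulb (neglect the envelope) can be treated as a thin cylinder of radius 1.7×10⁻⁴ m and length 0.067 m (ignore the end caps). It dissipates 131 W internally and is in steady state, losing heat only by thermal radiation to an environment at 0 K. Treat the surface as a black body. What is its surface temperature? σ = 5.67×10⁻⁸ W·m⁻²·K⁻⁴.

Steady state: internal power = radiated power, P = εσA T⁴.
Radiating area A = 2πrL = 7.157×10⁻⁵ m².
T⁴ = P/(εσA) = 131/(1.0·5.67×10⁻⁸·7.157×10⁻⁵) = 3.228×10¹³ K⁴.
T = (3.228×10¹³)^(1/4).

T ≈ 2380 K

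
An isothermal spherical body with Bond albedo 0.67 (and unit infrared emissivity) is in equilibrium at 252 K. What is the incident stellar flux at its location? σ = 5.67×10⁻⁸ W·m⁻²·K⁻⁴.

(1−a)S·πr² = σ·4πr²·T⁴ ⇒ S = 4σT⁴/(1−a).
S = 4·5.67×10⁻⁸·4.033×10⁹/0.330.

S ≈ 2770 W/m²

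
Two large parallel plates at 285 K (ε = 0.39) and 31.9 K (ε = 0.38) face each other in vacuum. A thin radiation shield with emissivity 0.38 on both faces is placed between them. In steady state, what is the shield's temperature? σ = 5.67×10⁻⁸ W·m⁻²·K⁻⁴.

T_s ≈ 240 K

In steady state the net flux on the hot side equals that on the cold side.
σ(T₁⁴−T_s⁴)/D₁ = σ(T_s⁴−T₂⁴)/D₂, with D₁ = 1/ε₁+1/ε_s−1 = 4.196, D₂ = 1/ε_s+1/ε₂−1 = 4.263.
Solve for T_s⁴: T_s⁴ = (D₂·T₁⁴ + D₁·T₂⁴)/(D₁+D₂) = 3.326×10⁹ K⁴.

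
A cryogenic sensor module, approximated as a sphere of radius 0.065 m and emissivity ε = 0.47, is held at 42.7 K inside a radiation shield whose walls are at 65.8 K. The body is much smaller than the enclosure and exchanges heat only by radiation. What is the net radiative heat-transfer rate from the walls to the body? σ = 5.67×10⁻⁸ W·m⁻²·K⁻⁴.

P_net ≈ 0.0218 W

For a small grey body in a large enclosure: P_net = εσA(T_body⁴ − T_wall⁴).
A = 4πr² = 0.05309 m²; T_body⁴ − T_wall⁴ = 3.324×10⁶ − 1.875×10⁷ = -1.542×10⁷ K⁴.
|P_net| = 0.47·5.67×10⁻⁸·0.05309·1.542×10⁷.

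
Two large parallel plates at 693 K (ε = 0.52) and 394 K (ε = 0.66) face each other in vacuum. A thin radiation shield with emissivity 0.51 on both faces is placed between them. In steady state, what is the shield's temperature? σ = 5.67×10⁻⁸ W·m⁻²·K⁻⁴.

T_s ≈ 588 K

In steady state the net flux on the hot side equals that on the cold side.
σ(T₁⁴−T_s⁴)/D₁ = σ(T_s⁴−T₂⁴)/D₂, with D₁ = 1/ε₁+1/ε_s−1 = 2.884, D₂ = 1/ε_s+1/ε₂−1 = 2.476.
Solve for T_s⁴: T_s⁴ = (D₂·T₁⁴ + D₁·T₂⁴)/(D₁+D₂) = 1.195×10¹¹ K⁴.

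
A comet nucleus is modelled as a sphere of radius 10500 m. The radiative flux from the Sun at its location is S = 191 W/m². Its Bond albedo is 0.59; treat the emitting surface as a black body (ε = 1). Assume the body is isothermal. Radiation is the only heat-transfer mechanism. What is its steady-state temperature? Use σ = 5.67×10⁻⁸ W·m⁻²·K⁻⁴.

T ≈ 136 K

At equilibrium, absorbed power = emitted power.
Absorbing cross-section = πr² = 3.464×10⁸ m²; emitting surface = 4πr² = 1.385×10⁹ m² (ratio 4).
(1−a)S·A_cross = εσ·A_surf·T⁴  ⇒  T⁴ = (1−a)S/(4σ).
T⁴ = 0.410·191/(4·5.67×10⁻⁸) = 3.453×10⁸ K⁴.
T = (3.453×10⁸)^(1/4).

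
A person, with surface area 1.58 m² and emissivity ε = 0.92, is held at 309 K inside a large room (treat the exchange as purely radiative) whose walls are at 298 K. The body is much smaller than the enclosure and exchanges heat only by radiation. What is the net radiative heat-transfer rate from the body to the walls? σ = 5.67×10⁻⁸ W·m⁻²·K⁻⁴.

P_net ≈ 101 W

For a small grey body in a large enclosure: P_net = εσA(T_body⁴ − T_wall⁴).
A = 1.58 m²; T_body⁴ − T_wall⁴ = 9.117×10⁹ − 7.886×10⁹ = 1.230×10⁹ K⁴.
|P_net| = 0.92·5.67×10⁻⁸·1.580·1.230×10⁹.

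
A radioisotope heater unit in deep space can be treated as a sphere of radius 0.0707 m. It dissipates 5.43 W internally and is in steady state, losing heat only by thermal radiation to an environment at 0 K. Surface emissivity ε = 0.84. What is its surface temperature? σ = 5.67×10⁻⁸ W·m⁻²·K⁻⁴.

Steady state: internal power = radiated power, P = εσA T⁴.
Radiating area A = 4πr² = 0.06281 m².
T⁴ = P/(εσA) = 5.43/(0.84·5.67×10⁻⁸·0.06281) = 1.815×10⁹ K⁴.
T = (1.815×10⁹)^(1/4).

T ≈ 206 K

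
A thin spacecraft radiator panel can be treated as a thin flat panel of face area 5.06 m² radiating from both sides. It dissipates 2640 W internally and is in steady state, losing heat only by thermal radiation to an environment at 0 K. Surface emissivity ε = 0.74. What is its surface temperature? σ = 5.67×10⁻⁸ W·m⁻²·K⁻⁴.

Steady state: internal power = radiated power, P = εσA T⁴.
Radiating area A = 2·5.06 = 10.12 m².
T⁴ = P/(εσA) = 2640/(0.74·5.67×10⁻⁸·10.12) = 6.217×10⁹ K⁴.
T = (6.217×10⁹)^(1/4).

T ≈ 281 K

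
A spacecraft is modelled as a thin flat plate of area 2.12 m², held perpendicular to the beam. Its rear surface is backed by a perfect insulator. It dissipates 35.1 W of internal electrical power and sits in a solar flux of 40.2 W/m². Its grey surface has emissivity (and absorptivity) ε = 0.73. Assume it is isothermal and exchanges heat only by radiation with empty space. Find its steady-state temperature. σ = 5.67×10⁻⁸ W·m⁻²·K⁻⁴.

T ≈ 182 K

At steady state, absorbed solar power + internal power = radiated power.
Absorbed: α·S·A_cross = 0.73·40.2·2.120 = 62.21 W (cross-section A).
Total input = 62.21 + 35.1 = 97.31 W.
Radiated: εσ·A_surf·T⁴ with A_surf = A = 2.120 m².
T⁴ = 97.31/(0.73·5.67×10⁻⁸·2.120) = 1.109×10⁹ K⁴.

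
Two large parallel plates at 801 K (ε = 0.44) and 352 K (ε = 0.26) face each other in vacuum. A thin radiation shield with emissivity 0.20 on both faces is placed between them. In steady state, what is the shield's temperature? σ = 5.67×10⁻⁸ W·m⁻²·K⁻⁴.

In steady state the net flux on the hot side equals that on the cold side.
σ(T₁⁴−T_s⁴)/D₁ = σ(T_s⁴−T₂⁴)/D₂, with D₁ = 1/ε₁+1/ε_s−1 = 6.273, D₂ = 1/ε_s+1/ε₂−1 = 7.846.
Solve for T_s⁴: T_s⁴ = (D₂·T₁⁴ + D₁·T₂⁴)/(D₁+D₂) = 2.356×10¹¹ K⁴.

T_s ≈ 697 K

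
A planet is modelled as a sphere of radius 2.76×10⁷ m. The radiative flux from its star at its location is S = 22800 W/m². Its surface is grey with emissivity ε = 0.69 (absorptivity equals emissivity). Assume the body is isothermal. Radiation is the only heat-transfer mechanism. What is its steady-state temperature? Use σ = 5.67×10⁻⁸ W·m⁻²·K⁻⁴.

At equilibrium, absorbed power = emitted power.
Absorbing cross-section = πr² = 2.393×10¹⁵ m²; emitting surface = 4πr² = 9.573×10¹⁵ m² (ratio 4).
εS·A_cross = εσ·A_surf·T⁴  ⇒  T⁴ = S/(4σ)   (ε cancels).
T⁴ = 22800/(4·5.67×10⁻⁸) = 1.005×10¹¹ K⁴.
T = (1.005×10¹¹)^(1/4).

T ≈ 563 K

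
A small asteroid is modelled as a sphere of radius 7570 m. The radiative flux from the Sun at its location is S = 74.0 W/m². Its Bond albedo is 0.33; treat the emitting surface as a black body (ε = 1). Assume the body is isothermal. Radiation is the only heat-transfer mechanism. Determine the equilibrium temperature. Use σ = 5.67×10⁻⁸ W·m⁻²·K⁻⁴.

T ≈ 122 K

At equilibrium, absorbed power = emitted power.
Absorbing cross-section = πr² = 1.800×10⁸ m²; emitting surface = 4πr² = 7.201×10⁸ m² (ratio 4).
(1−a)S·A_cross = εσ·A_surf·T⁴  ⇒  T⁴ = (1−a)S/(4σ).
T⁴ = 0.670·74.0/(4·5.67×10⁻⁸) = 2.186×10⁸ K⁴.
T = (2.186×10⁸)^(1/4).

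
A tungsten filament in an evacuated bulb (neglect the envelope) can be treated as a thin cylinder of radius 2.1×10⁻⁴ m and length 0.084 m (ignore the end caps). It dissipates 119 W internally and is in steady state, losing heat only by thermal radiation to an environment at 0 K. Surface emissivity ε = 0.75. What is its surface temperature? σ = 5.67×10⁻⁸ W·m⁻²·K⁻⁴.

Steady state: internal power = radiated power, P = εσA T⁴.
Radiating area A = 2πrL = 1.108×10⁻⁴ m².
T⁴ = P/(εσA) = 119/(0.75·5.67×10⁻⁸·1.108×10⁻⁴) = 2.525×10¹³ K⁴.
T = (2.525×10¹³)^(1/4).

T ≈ 2240 K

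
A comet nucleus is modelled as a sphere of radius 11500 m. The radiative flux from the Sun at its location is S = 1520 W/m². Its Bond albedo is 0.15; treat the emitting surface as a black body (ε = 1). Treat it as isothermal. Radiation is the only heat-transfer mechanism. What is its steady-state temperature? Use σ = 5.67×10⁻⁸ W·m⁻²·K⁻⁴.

At equilibrium, absorbed power = emitted power.
Absorbing cross-section = πr² = 4.155×10⁸ m²; emitting surface = 4πr² = 1.662×10⁹ m² (ratio 4).
(1−a)S·A_cross = εσ·A_surf·T⁴  ⇒  T⁴ = (1−a)S/(4σ).
T⁴ = 0.850·1520/(4·5.67×10⁻⁸) = 5.697×10⁹ K⁴.
T = (5.697×10⁹)^(1/4).

T ≈ 275 K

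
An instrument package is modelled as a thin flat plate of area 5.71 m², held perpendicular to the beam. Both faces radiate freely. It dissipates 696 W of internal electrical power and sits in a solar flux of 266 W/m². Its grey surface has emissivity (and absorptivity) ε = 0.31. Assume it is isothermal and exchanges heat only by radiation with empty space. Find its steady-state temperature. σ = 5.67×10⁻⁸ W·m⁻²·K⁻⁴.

T ≈ 276 K

At steady state, absorbed solar power + internal power = radiated power.
Absorbed: α·S·A_cross = 0.31·266·5.710 = 470.8 W (cross-section A).
Total input = 470.8 + 696 = 1167 W.
Radiated: εσ·A_surf·T⁴ with A_surf = 2A = 11.42 m².
T⁴ = 1167/(0.31·5.67×10⁻⁸·11.42) = 5.813×10⁹ K⁴.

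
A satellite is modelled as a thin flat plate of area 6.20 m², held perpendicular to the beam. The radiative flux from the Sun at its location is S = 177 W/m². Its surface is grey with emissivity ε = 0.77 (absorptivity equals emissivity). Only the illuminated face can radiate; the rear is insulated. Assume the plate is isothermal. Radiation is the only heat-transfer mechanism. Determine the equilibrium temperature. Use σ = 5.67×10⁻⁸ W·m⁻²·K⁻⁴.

At equilibrium, absorbed power = emitted power.
Absorbing cross-section = A = 6.200 m²; emitting surface = A = 6.200 m² (ratio 1).
εS·A_cross = εσ·A_surf·T⁴  ⇒  T⁴ = S/(1σ)   (ε cancels).
T⁴ = 177/(1·5.67×10⁻⁸) = 3.122×10⁹ K⁴.
T = (3.122×10⁹)^(1/4).

T ≈ 236 K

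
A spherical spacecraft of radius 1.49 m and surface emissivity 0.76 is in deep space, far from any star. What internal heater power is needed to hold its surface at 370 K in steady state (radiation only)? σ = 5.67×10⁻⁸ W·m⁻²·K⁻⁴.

P = εσ·4πr²·T⁴.
4πr² = 27.90 m²; T⁴ = 1.874×10¹⁰ K⁴.
P = 0.76·5.67×10⁻⁸·27.90·1.874×10¹⁰.

P ≈ 22500 W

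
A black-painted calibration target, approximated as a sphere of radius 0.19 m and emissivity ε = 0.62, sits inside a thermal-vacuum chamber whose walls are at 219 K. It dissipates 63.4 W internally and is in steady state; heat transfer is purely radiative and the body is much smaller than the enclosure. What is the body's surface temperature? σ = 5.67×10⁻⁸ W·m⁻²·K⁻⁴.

T ≈ 281 K

For a small grey body in a large enclosure, net radiated power = εσA(T⁴ − T_w⁴).
Steady state: P = εσA(T⁴ − T_w⁴) with A = 4πr² = 0.4536 m².
T⁴ = P/(εσA) + T_w⁴ = 63.4/(0.62·5.67×10⁻⁸·0.4536) + (219)⁴
    = 3.976×10⁹ + 2.300×10⁹ = 6.276×10⁹ K⁴.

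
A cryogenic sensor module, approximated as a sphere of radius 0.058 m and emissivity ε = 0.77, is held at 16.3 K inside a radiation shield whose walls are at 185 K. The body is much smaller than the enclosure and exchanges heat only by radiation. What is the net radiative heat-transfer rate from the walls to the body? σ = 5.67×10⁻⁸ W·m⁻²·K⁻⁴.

P_net ≈ 2.16 W

For a small grey body in a large enclosure: P_net = εσA(T_body⁴ − T_wall⁴).
A = 4πr² = 0.04227 m²; T_body⁴ − T_wall⁴ = 70590 − 1.171×10⁹ = -1.171×10⁹ K⁴.
|P_net| = 0.77·5.67×10⁻⁸·0.04227·1.171×10⁹.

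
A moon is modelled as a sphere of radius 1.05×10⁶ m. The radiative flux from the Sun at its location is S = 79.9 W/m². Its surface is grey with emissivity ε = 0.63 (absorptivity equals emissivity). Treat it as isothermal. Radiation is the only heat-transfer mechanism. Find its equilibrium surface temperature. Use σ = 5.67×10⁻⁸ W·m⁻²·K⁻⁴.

At equilibrium, absorbed power = emitted power.
Absorbing cross-section = πr² = 3.464×10¹² m²; emitting surface = 4πr² = 1.385×10¹³ m² (ratio 4).
εS·A_cross = εσ·A_surf·T⁴  ⇒  T⁴ = S/(4σ)   (ε cancels).
T⁴ = 79.9/(4·5.67×10⁻⁸) = 3.523×10⁸ K⁴.
T = (3.523×10⁸)^(1/4).

T ≈ 137 K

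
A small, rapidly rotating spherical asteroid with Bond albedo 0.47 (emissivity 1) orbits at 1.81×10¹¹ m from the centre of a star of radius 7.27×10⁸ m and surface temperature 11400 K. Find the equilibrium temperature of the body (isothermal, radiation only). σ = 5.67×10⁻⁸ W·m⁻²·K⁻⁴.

The star's surface emits σT_*⁴; at distance d the flux is S = σT_*⁴(R_*/d)².
S = 5.67×10⁻⁸·(11400)⁴·(7.27×10⁸/1.81×10¹¹)² = 15450 W/m².
For an isothermal sphere T⁴ = (1−a)S/(4σ) = 3.610×10¹⁰ K⁴.

T ≈ 436 K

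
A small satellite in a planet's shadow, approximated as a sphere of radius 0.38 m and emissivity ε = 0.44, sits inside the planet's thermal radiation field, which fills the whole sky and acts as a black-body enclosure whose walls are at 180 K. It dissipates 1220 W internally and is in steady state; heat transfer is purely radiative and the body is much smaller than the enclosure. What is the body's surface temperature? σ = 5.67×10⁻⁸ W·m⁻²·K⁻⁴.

T ≈ 409 K

For a small grey body in a large enclosure, net radiated power = εσA(T⁴ − T_w⁴).
Steady state: P = εσA(T⁴ − T_w⁴) with A = 4πr² = 1.815 m².
T⁴ = P/(εσA) + T_w⁴ = 1220/(0.44·5.67×10⁻⁸·1.815) + (180)⁴
    = 2.695×10¹⁰ + 1.050×10⁹ = 2.800×10¹⁰ K⁴.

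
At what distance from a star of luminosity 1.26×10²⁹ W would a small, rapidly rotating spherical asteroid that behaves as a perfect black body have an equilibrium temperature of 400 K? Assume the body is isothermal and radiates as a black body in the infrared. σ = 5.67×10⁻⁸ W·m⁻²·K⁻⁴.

d ≈ 1.31×10¹² m

For an isothermal black-emitting sphere, (1−a)S·πr² = σ·4πr²·T⁴ ⇒ S = 4σT⁴/(1−a).
S = 4·5.67×10⁻⁸·(400)⁴/1.00 = 5806 W/m².
Flux falls as S = L/(4πd²), so d = √(L/(4πS)) = √(1.26×10²⁹/(4π·5806)).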